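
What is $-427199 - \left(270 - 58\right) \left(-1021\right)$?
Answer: $-210747$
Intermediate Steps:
$-427199 - \left(270 - 58\right) \left(-1021\right) = -427199 - 212 \left(-1021\right) = -427199 - -216452 = -427199 + 216452 = -210747$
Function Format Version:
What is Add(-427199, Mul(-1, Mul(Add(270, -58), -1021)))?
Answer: -210747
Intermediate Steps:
Add(-427199, Mul(-1, Mul(Add(270, -58), -1021))) = Add(-427199, Mul(-1, Mul(212, -1021))) = Add(-427199, Mul(-1, -216452)) = Add(-427199, 216452) = -210747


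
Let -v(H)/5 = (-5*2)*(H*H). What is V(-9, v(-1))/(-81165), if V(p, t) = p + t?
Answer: -41/81165 ≈ -0.00050514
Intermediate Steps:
v(H) = 50*H² (v(H) = -5*(-5*2)*H*H = -(-50)*H² = 50*H²)
V(-9, v(-1))/(-81165) = (-9 + 50*(-1)²)/(-81165) = (-9 + 50*1)*(-1/81165) = (-9 + 50)*(-1/81165) = 41*(-1/81165) = -41/81165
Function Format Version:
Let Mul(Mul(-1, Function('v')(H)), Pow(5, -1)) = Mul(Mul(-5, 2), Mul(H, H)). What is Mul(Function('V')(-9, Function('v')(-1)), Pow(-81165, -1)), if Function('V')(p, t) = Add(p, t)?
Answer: Rational(-41, 81165) ≈ -0.00050514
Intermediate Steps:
Function('v')(H) = Mul(50, Pow(H, 2)) (Function('v')(H) = Mul(-5, Mul(Mul(-5, 2), Mul(H, H))) = Mul(-5, Mul(-10, Pow(H, 2))) = Mul(50, Pow(H, 2)))
Mul(Function('V')(-9, Function('v')(-1)), Pow(-81165, -1)) = Mul(Add(-9, Mul(50, Pow(-1, 2))), Pow(-81165, -1)) = Mul(Add(-9, Mul(50, 1)), Rational(-1, 81165)) = Mul(Add(-9, 50), Rational(-1, 81165)) = Mul(41, Rational(-1, 81165)) = Rational(-41, 81165)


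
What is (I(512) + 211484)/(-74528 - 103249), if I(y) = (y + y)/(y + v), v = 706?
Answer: -128794268/108266193 ≈ -1.1896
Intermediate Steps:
I(y) = 2*y/(706 + y) (I(y) = (y + y)/(y + 706) = (2*y)/(706 + y) = 2*y/(706 + y))
(I(512) + 211484)/(-74528 - 103249) = (2*512/(706 + 512) + 211484)/(-74528 - 103249) = (2*512/1218 + 211484)/(-177777) = (2*512*(1/1218) + 211484)*(-1/177777) = (512/609 + 211484)*(-1/177777) = (128794268/609)*(-1/177777) = -128794268/108266193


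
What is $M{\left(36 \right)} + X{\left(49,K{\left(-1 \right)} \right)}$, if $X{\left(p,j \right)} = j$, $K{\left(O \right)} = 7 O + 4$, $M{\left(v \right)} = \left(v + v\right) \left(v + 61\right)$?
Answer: $6981$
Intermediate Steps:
$M{\left(v \right)} = 2 v \left(61 + v\right)$
$K{\left(O \right)} = 4 + 7 O$
$M{\left(36 \right)} + X{\left(49,K{\left(-1 \right)} \right)} = 2 \cdot 36 \left(61 + 36\right) + \left(4 + 7 \left(-1\right)\right) = 2 \cdot 36 \cdot 97 + \left(4 - 7\right) = 6984 - 3 = 6981$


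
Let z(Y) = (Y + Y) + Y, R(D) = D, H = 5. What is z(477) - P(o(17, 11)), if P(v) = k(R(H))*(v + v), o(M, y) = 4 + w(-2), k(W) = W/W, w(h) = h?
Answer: 1427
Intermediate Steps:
z(Y) = 3*Y (z(Y) = 2*Y + Y = 3*Y)
k(W) = 1
o(M, y) = 2 (o(M, y) = 4 - 2 = 2)
P(v) = 2*v (P(v) = 1*(v + v) = 1*(2*v) = 2*v)
z(477) - P(o(17, 11)) = 3*477 - 2*2 = 1431 - 1*4 = 1431 - 4 = 1427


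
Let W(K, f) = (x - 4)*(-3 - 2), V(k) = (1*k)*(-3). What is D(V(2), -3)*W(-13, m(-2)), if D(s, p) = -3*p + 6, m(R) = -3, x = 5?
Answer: -75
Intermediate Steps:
V(k) = -3*k (V(k) = k*(-3) = -3*k)
D(s, p) = 6 - 3*p
W(K, f) = -5 (W(K, f) = (5 - 4)*(-3 - 2) = 1*(-5) = -5)
D(V(2), -3)*W(-13, m(-2)) = (6 - 3*(-3))*(-5) = (6 + 9)*(-5) = 15*(-5) = -75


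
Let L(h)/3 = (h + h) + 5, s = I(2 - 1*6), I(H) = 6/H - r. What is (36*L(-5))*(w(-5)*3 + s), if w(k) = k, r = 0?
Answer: 8910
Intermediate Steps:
I(H) = 6/H (I(H) = 6/H - 1*0 = 6/H + 0 = 6/H)
s = -3/2 (s = 6/(2 - 1*6) = 6/(2 - 6) = 6/(-4) = 6*(-¼) = -3/2 ≈ -1.5000)
L(h) = 15 + 6*h (L(h) = 3*((h + h) + 5) = 3*(2*h + 5) = 3*(5 + 2*h) = 15 + 6*h)
(36*L(-5))*(w(-5)*3 + s) = (36*(15 + 6*(-5)))*(-5*3 - 3/2) = (36*(15 - 30))*(-15 - 3/2) = (36*(-15))*(-33/2) = -540*(-33/2) = 8910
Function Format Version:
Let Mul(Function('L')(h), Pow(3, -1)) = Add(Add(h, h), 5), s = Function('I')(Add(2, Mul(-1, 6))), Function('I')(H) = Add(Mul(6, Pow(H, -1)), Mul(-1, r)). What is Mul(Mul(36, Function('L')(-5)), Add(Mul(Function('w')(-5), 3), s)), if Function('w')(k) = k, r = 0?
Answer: 8910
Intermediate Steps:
Function('I')(H) = Mul(6, Pow(H, -1)) (Function('I')(H) = Add(Mul(6, Pow(H, -1)), Mul(-1, 0)) = Add(Mul(6, Pow(H, -1)), 0) = Mul(6, Pow(H, -1)))
s = Rational(-3, 2) (s = Mul(6, Pow(Add(2, Mul(-1, 6)), -1)) = Mul(6, Pow(Add(2, -6), -1)) = Mul(6, Pow(-4, -1)) = Mul(6, Rational(-1, 4)) = Rational(-3, 2) ≈ -1.5000)
Function('L')(h) = Add(15, Mul(6, h)) (Function('L')(h) = Mul(3, Add(Add(h, h), 5)) = Mul(3, Add(Mul(2, h), 5)) = Mul(3, Add(5, Mul(2, h))) = Add(15, Mul(6, h)))
Mul(Mul(36, Function('L')(-5)), Add(Mul(Function('w')(-5), 3), s)) = Mul(Mul(36, Add(15, Mul(6, -5))), Add(Mul(-5, 3), Rational(-3, 2))) = Mul(Mul(36, Add(15, -30)), Add(-15, Rational(-3, 2))) = Mul(Mul(36, -15), Rational(-33, 2)) = Mul(-540, Rational(-33, 2)) = 8910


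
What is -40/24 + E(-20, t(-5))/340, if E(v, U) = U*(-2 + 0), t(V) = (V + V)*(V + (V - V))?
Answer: -100/51 ≈ -1.9608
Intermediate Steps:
t(V) = 2*V**2 (t(V) = (2*V)*(V + 0) = (2*V)*V = 2*V**2)
E(v, U) = -2*U (E(v, U) = U*(-2) = -2*U)
-40/24 + E(-20, t(-5))/340 = -40/24 - 4*(-5)**2/340 = -40*1/24 - 4*25*(1/340) = -5/3 - 2*50*(1/340) = -5/3 - 100*1/340 = -5/3 - 5/17 = -100/51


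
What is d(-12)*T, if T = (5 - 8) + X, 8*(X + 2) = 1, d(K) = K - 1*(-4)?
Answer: 39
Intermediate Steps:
d(K) = 4 + K (d(K) = K + 4 = 4 + K)
X = -15/8 (X = -2 + (⅛)*1 = -2 + ⅛ = -15/8 ≈ -1.8750)
T = -39/8 (T = (5 - 8) - 15/8 = -3 - 15/8 = -39/8 ≈ -4.8750)
d(-12)*T = (4 - 12)*(-39/8) = -8*(-39/8) = 39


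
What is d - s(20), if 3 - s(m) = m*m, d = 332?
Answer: 729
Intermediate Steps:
s(m) = 3 - m² (s(m) = 3 - m*m = 3 - m²)
d - s(20) = 332 - (3 - 1*20²) = 332 - (3 - 1*400) = 332 - (3 - 400) = 332 - 1*(-397) = 332 + 397 = 729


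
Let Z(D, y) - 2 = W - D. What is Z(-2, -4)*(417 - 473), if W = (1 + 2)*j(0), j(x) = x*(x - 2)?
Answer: -224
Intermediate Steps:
j(x) = x*(-2 + x)
W = 0 (W = (1 + 2)*(0*(-2 + 0)) = 3*(0*(-2)) = 3*0 = 0)
Z(D, y) = 2 - D (Z(D, y) = 2 + (0 - D) = 2 - D)
Z(-2, -4)*(417 - 473) = (2 - 1*(-2))*(417 - 473) = (2 + 2)*(-56) = 4*(-56) = -224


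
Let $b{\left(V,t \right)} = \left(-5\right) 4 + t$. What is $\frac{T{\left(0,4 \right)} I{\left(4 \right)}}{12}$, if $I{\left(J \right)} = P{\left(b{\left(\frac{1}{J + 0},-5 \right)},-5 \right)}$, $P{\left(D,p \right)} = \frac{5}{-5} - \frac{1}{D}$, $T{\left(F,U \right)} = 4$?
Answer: $- \frac{8}{25} \approx -0.32$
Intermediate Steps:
$b{\left(V,t \right)} = -20 + t$
$P{\left(D,p \right)} = -1 - \frac{1}{D}$ ($P{\left(D,p \right)} = 5 \left(- \frac{1}{5}\right) - \frac{1}{D} = -1 - \frac{1}{D}$)
$I{\left(J \right)} = - \frac{24}{25}$ ($I{\left(J \right)} = \frac{-1 - \left(-20 - 5\right)}{-20 - 5} = \frac{-1 - -25}{-25} = - \frac{-1 + 25}{25} = \left(- \frac{1}{25}\right) 24 = - \frac{24}{25}$)
$\frac{T{\left(0,4 \right)} I{\left(4 \right)}}{12} = \frac{4 \left(- \frac{24}{25}\right)}{12} = \left(- \frac{96}{25}\right) \frac{1}{12} = - \frac{8}{25}$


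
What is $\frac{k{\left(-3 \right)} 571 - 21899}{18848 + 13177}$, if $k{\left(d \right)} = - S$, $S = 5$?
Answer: $- \frac{24754}{32025} \approx -0.77296$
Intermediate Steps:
$k{\left(d \right)} = -5$ ($k{\left(d \right)} = \left(-1\right) 5 = -5$)
$\frac{k{\left(-3 \right)} 571 - 21899}{18848 + 13177} = \frac{\left(-5\right) 571 - 21899}{18848 + 13177} = \frac{-2855 - 21899}{32025} = \left(-24754\right) \frac{1}{32025} = - \frac{24754}{32025}$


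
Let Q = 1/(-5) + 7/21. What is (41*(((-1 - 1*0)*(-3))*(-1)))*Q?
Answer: -82/5 ≈ -16.400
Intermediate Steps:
Q = 2/15 (Q = 1*(-1/5) + 7*(1/21) = -1/5 + 1/3 = 2/15 ≈ 0.13333)
(41*(((-1 - 1*0)*(-3))*(-1)))*Q = (41*(((-1 - 1*0)*(-3))*(-1)))*(2/15) = (41*(((-1 + 0)*(-3))*(-1)))*(2/15) = (41*(-1*(-3)*(-1)))*(2/15) = (41*(3*(-1)))*(2/15) = (41*(-3))*(2/15) = -123*2/15 = -82/5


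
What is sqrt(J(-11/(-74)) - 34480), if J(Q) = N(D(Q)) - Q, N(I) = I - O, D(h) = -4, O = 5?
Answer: I*sqrt(188862578)/74 ≈ 185.71*I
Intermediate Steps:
N(I) = -5 + I (N(I) = I - 1*5 = I - 5 = -5 + I)
J(Q) = -9 - Q (J(Q) = (-5 - 4) - Q = -9 - Q)
sqrt(J(-11/(-74)) - 34480) = sqrt((-9 - (-11)/(-74)) - 34480) = sqrt((-9 - (-11)*(-1)/74) - 34480) = sqrt((-9 - 1*11/74) - 34480) = sqrt((-9 - 11/74) - 34480) = sqrt(-677/74 - 34480) = sqrt(-2552197/74) = I*sqrt(188862578)/74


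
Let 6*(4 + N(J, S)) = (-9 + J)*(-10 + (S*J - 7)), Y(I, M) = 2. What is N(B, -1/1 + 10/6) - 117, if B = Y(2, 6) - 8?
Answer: -137/2 ≈ -68.500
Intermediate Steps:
B = -6 (B = 2 - 8 = -6)
N(J, S) = -4 + (-17 + J*S)*(-9 + J)/6 (N(J, S) = -4 + ((-9 + J)*(-10 + (S*J - 7)))/6 = -4 + ((-9 + J)*(-10 + (J*S - 7)))/6 = -4 + ((-9 + J)*(-10 + (-7 + J*S)))/6 = -4 + ((-9 + J)*(-17 + J*S))/6 = -4 + ((-17 + J*S)*(-9 + J))/6 = -4 + (-17 + J*S)*(-9 + J)/6)
N(B, -1/1 + 10/6) - 117 = (43/2 - 17/6*(-6) - 3/2*(-6)*(-1/1 + 10/6) + (⅙)*(-1/1 + 10/6)*(-6)²) - 117 = (43/2 + 17 - 3/2*(-6)*(-1*1 + 10*(⅙)) + (⅙)*(-1*1 + 10*(⅙))*36) - 117 = (43/2 + 17 - 3/2*(-6)*(-1 + 5/3) + (⅙)*(-1 + 5/3)*36) - 117 = (43/2 + 17 - 3/2*(-6)*⅔ + (⅙)*(⅔)*36) - 117 = (43/2 + 17 + 6 + 4) - 117 = 97/2 - 117 = -137/2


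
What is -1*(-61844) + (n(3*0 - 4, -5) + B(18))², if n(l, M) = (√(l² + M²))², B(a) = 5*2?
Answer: 64445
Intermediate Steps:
B(a) = 10
n(l, M) = M² + l² (n(l, M) = (√(M² + l²))² = M² + l²)
-1*(-61844) + (n(3*0 - 4, -5) + B(18))² = -1*(-61844) + (((-5)² + (3*0 - 4)²) + 10)² = 61844 + ((25 + (0 - 4)²) + 10)² = 61844 + ((25 + (-4)²) + 10)² = 61844 + ((25 + 16) + 10)² = 61844 + (41 + 10)² = 61844 + 51² = 61844 + 2601 = 64445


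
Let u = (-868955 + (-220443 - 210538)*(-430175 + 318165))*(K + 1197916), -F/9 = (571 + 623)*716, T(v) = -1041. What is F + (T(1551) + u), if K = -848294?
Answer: 16877412179295633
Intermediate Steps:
F = -7694136 (F = -9*(571 + 623)*716 = -10746*716 = -9*854904 = -7694136)
u = 16877412186990810 (u = (-868955 + (-220443 - 210538)*(-430175 + 318165))*(-848294 + 1197916) = (-868955 - 430981*(-112010))*349622 = (-868955 + 48274181810)*349622 = 48273312855*349622 = 16877412186990810)
F + (T(1551) + u) = -7694136 + (-1041 + 16877412186990810) = -7694136 + 16877412186989769 = 16877412179295633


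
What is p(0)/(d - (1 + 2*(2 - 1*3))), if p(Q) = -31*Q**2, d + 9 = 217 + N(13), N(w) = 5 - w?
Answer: 0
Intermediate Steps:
d = 200 (d = -9 + (217 + (5 - 1*13)) = -9 + (217 + (5 - 13)) = -9 + (217 - 8) = -9 + 209 = 200)
p(0)/(d - (1 + 2*(2 - 1*3))) = (-31*0**2)/(200 - (1 + 2*(2 - 1*3))) = (-31*0)/(200 - (1 + 2*(2 - 3))) = 0/(200 - (1 + 2*(-1))) = 0/(200 - (1 - 2)) = 0/(200 - 1*(-1)) = 0/(200 + 1) = 0/201 = 0*(1/201) = 0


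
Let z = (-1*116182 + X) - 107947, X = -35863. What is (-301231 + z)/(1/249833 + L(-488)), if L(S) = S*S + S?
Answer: -140212025759/59374311449 ≈ -2.3615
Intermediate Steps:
L(S) = S + S**2 (L(S) = S**2 + S = S + S**2)
z = -259992 (z = (-1*116182 - 35863) - 107947 = (-116182 - 35863) - 107947 = -152045 - 107947 = -259992)
(-301231 + z)/(1/249833 + L(-488)) = (-301231 - 259992)/(1/249833 - 488*(1 - 488)) = -561223/(1/249833 - 488*(-487)) = -561223/(1/249833 + 237656) = -561223/59374311449/249833 = -561223*249833/59374311449 = -140212025759/59374311449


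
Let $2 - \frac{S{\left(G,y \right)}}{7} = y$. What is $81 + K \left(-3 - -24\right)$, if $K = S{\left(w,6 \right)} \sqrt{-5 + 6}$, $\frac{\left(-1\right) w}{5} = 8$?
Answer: $-507$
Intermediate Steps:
$w = -40$ ($w = \left(-5\right) 8 = -40$)
$S{\left(G,y \right)} = 14 - 7 y$
$K = -28$ ($K = \left(14 - 42\right) \sqrt{-5 + 6} = \left(14 - 42\right) \sqrt{1} = \left(-28\right) 1 = -28$)
$81 + K \left(-3 - -24\right) = 81 - 28 \left(-3 - -24\right) = 81 - 28 \left(-3 + 24\right) = 81 - 588 = -507$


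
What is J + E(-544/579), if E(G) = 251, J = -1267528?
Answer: -1267277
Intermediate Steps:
J + E(-544/579) = -1267528 + 251 = -1267277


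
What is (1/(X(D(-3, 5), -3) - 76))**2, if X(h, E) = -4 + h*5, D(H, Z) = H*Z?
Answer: 1/24025 ≈ 4.1623e-5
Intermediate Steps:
X(h, E) = -4 + 5*h
(1/(X(D(-3, 5), -3) - 76))**2 = (1/((-4 + 5*(-3*5)) - 76))**2 = (1/((-4 + 5*(-15)) - 76))**2 = (1/((-4 - 75) - 76))**2 = (1/(-79 - 76))**2 = (1/(-155))**2 = (-1/155)**2 = 1/24025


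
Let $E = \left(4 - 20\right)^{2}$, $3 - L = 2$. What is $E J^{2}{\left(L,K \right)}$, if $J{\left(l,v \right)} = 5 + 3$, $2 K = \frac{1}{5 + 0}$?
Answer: $16384$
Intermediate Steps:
$L = 1$ ($L = 3 - 2 = 1$)
$K = \frac{1}{10}$ ($K = \frac{1}{2 \left(5 + 0\right)} = \frac{1}{2 \cdot 5} = \frac{1}{2} \cdot \frac{1}{5} = \frac{1}{10} \approx 0.1$)
$E = 256$ ($E = \left(-16\right)^{2} = 256$)
$J{\left(l,v \right)} = 8$
$E J^{2}{\left(L,K \right)} = 256 \cdot 8^{2} = 256 \cdot 64 = 16384$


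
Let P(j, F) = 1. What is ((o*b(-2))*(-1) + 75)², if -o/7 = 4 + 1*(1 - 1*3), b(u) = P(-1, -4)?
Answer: 7921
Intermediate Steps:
b(u) = 1
o = -14 (o = -7*(4 + 1*(1 - 1*3)) = -7*(4 + 1*(1 - 3)) = -7*(4 + 1*(-2)) = -7*(4 - 2) = -7*2 = -14)
((o*b(-2))*(-1) + 75)² = (-14*1*(-1) + 75)² = (-14*(-1) + 75)² = (14 + 75)² = 89² = 7921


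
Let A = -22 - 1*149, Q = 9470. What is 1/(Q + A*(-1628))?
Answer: 1/287858 ≈ 3.4739e-6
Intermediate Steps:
A = -171 (A = -22 - 149 = -171)
1/(Q + A*(-1628)) = 1/(9470 - 171*(-1628)) = 1/(9470 + 278388) = 1/287858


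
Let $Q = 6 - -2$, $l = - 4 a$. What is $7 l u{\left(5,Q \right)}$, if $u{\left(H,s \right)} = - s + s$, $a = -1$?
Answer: $0$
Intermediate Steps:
$l = 4$ ($l = \left(-4\right) \left(-1\right) = 4$)
$Q = 8$ ($Q = 6 + 2 = 8$)
$u{\left(H,s \right)} = 0$
$7 l u{\left(5,Q \right)} = 7 \cdot 4 \cdot 0 = 28 \cdot 0 = 0$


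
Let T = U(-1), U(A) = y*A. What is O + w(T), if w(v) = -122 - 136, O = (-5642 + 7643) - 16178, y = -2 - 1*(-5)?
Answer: -14435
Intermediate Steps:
y = 3 (y = -2 + 5 = 3)
O = -14177 (O = 2001 - 16178 = -14177)
U(A) = 3*A
T = -3 (T = 3*(-1) = -3)
w(v) = -258
O + w(T) = -14177 - 258 = -14435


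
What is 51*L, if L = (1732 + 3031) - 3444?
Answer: 67269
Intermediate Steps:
L = 1319 (L = 4763 - 3444 = 1319)
51*L = 51*1319 = 67269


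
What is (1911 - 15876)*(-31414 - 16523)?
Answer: 669440205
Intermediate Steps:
(1911 - 15876)*(-31414 - 16523) = -13965*(-47937) = 669440205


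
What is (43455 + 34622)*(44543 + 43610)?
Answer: 6882721781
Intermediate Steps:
(43455 + 34622)*(44543 + 43610) = 78077*88153 = 6882721781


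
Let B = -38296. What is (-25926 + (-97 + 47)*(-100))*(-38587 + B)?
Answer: 1608853658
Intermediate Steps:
(-25926 + (-97 + 47)*(-100))*(-38587 + B) = (-25926 + (-97 + 47)*(-100))*(-38587 - 38296) = (-25926 - 50*(-100))*(-76883) = (-25926 + 5000)*(-76883) = -20926*(-76883) = 1608853658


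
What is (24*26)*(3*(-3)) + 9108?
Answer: 3492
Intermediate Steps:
(24*26)*(3*(-3)) + 9108 = 624*(-9) + 9108 = -5616 + 9108 = 3492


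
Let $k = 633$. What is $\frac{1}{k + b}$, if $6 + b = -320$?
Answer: $\frac{1}{307} \approx 0.0032573$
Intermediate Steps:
$b = -326$ ($b = -6 - 320 = -326$)
$\frac{1}{k + b} = \frac{1}{633 - 326} = \frac{1}{307}$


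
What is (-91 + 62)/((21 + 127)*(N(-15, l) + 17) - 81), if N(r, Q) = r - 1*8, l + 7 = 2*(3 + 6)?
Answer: 29/969 ≈ 0.029928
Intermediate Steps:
l = 11 (l = -7 + 2*(3 + 6) = -7 + 2*9 = -7 + 18 = 11)
N(r, Q) = -8 + r (N(r, Q) = r - 8 = -8 + r)
(-91 + 62)/((21 + 127)*(N(-15, l) + 17) - 81) = (-91 + 62)/((21 + 127)*((-8 - 15) + 17) - 81) = -29/(148*(-23 + 17) - 81) = -29/(148*(-6) - 81) = -29/(-888 - 81) = -29/(-969) = -29*(-1/969) = 29/969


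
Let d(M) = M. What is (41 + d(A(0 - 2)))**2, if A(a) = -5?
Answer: 1296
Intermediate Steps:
(41 + d(A(0 - 2)))**2 = (41 - 5)**2 = 36**2 = 1296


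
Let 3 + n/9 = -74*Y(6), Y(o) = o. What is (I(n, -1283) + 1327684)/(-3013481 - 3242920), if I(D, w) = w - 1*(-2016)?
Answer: -1328417/6256401 ≈ -0.21233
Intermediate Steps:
n = -4023 (n = -27 + 9*(-74*6) = -27 + 9*(-444) = -27 - 3996 = -4023)
I(D, w) = 2016 + w (I(D, w) = w + 2016 = 2016 + w)
(I(n, -1283) + 1327684)/(-3013481 - 3242920) = ((2016 - 1283) + 1327684)/(-3013481 - 3242920) = (733 + 1327684)/(-6256401) = 1328417*(-1/6256401) = -1328417/6256401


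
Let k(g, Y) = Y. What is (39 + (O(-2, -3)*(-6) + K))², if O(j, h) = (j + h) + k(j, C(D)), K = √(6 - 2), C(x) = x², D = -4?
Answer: 625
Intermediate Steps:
K = 2 (K = √4 = 2)
O(j, h) = 16 + h + j (O(j, h) = (j + h) + (-4)² = (h + j) + 16 = 16 + h + j)
(39 + (O(-2, -3)*(-6) + K))² = (39 + ((16 - 3 - 2)*(-6) + 2))² = (39 + (11*(-6) + 2))² = (39 + (-66 + 2))² = (39 - 64)² = (-25)² = 625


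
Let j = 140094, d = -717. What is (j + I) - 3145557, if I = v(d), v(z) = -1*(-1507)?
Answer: -3003956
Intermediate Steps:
v(z) = 1507
I = 1507
(j + I) - 3145557 = (140094 + 1507) - 3145557 = 141601 - 3145557 = -3003956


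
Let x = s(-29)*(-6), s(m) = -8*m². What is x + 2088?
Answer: 42456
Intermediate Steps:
x = 40368 (x = -8*(-29)²*(-6) = -8*841*(-6) = -6728*(-6) = 40368)
x + 2088 = 40368 + 2088 = 42456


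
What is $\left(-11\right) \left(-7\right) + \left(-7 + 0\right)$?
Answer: $70$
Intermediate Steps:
$\left(-11\right) \left(-7\right) + \left(-7 + 0\right) = 77 - 7 = 70$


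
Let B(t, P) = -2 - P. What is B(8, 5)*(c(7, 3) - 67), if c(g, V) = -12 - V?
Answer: 574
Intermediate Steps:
B(8, 5)*(c(7, 3) - 67) = (-2 - 1*5)*((-12 - 1*3) - 67) = (-2 - 5)*((-12 - 3) - 67) = -7*(-15 - 67) = -7*(-82) = 574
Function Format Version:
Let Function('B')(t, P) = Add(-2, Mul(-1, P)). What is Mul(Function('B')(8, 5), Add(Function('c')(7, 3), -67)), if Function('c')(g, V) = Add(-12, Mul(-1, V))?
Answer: 574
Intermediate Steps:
Mul(Function('B')(8, 5), Add(Function('c')(7, 3), -67)) = Mul(Add(-2, Mul(-1, 5)), Add(Add(-12, Mul(-1, 3)), -67)) = Mul(Add(-2, -5), Add(Add(-12, -3), -67)) = Mul(-7, Add(-15, -67)) = Mul(-7, -82) = 574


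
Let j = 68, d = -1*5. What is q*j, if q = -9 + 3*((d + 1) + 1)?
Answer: -1224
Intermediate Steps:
d = -5
q = -18 (q = -9 + 3*((-5 + 1) + 1) = -9 + 3*(-4 + 1) = -9 + 3*(-3) = -9 - 9 = -18)
q*j = -18*68 = -1224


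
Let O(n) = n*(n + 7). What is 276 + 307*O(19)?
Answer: 151934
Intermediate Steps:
O(n) = n*(7 + n)
276 + 307*O(19) = 276 + 307*(19*(7 + 19)) = 276 + 307*(19*26) = 276 + 307*494 = 276 + 151658 = 151934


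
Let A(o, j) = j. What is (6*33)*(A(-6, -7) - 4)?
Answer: -2178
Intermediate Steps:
(6*33)*(A(-6, -7) - 4) = (6*33)*(-7 - 4) = 198*(-11) = -2178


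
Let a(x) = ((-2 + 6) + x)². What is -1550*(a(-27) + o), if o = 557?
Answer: -1683300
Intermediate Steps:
a(x) = (4 + x)²
-1550*(a(-27) + o) = -1550*((4 - 27)² + 557) = -1550*((-23)² + 557) = -1550*(529 + 557) = -1550*1086 = -1683300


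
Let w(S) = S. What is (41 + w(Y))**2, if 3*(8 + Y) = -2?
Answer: 9409/9 ≈ 1045.4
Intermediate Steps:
Y = -26/3 (Y = -8 + (1/3)*(-2) = -8 - 2/3 = -26/3 ≈ -8.6667)
(41 + w(Y))**2 = (41 - 26/3)**2 = (97/3)**2 = 9409/9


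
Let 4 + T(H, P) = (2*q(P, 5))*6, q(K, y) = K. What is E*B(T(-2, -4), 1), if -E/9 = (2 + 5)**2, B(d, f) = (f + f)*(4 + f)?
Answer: -4410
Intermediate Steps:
T(H, P) = -4 + 12*P (T(H, P) = -4 + (2*P)*6 = -4 + 12*P)
B(d, f) = 2*f*(4 + f) (B(d, f) = (2*f)*(4 + f) = 2*f*(4 + f))
E = -441 (E = -9*(2 + 5)**2 = -9*7**2 = -9*49 = -441)
E*B(T(-2, -4), 1) = -882*(4 + 1) = -882*5 = -441*10 = -4410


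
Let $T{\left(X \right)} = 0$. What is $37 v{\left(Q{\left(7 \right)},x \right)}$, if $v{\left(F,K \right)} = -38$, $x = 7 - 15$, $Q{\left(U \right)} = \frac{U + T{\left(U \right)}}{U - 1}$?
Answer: $-1406$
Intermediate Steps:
$Q{\left(U \right)} = \frac{U}{-1 + U}$ ($Q{\left(U \right)} = \frac{U + 0}{U - 1} = \frac{U}{-1 + U}$)
$x = -8$
$37 v{\left(Q{\left(7 \right)},x \right)} = 37 \left(-38\right) = -1406$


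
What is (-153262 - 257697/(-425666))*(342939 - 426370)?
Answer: 5442885327011645/425666 ≈ 1.2787e+10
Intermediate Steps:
(-153262 - 257697/(-425666))*(342939 - 426370) = (-153262 - 257697*(-1/425666))*(-83431) = (-153262 + 257697/425666)*(-83431) = -65238164795/425666*(-83431) = 5442885327011645/425666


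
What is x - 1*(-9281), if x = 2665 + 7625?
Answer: 19571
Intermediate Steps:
x = 10290
x - 1*(-9281) = 10290 - 1*(-9281) = 10290 + 9281 = 19571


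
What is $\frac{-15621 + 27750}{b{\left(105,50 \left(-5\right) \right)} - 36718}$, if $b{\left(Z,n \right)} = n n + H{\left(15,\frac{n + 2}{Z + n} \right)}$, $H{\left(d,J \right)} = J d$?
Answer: $\frac{117247}{249474} \approx 0.46998$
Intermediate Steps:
$b{\left(Z,n \right)} = n^{2} + \frac{15 \left(2 + n\right)}{Z + n}$ ($b{\left(Z,n \right)} = n n + \frac{n + 2}{Z + n} 15 = n^{2} + \frac{2 + n}{Z + n} 15 = n^{2} + \frac{15 \left(2 + n\right)}{Z + n}$)
$\frac{-15621 + 27750}{b{\left(105,50 \left(-5\right) \right)} - 36718} = \frac{-15621 + 27750}{\frac{30 + 15 \cdot 50 \left(-5\right) + \left(50 \left(-5\right)\right)^{2} \left(105 + 50 \left(-5\right)\right)}{105 + 50 \left(-5\right)} - 36718} = \frac{12129}{\frac{30 + 15 \left(-250\right) + \left(-250\right)^{2} \left(105 - 250\right)}{105 - 250} - 36718} = \frac{12129}{\frac{30 - 3750 + 62500 \left(-145\right)}{-145} - 36718} = \frac{12129}{- \frac{30 - 3750 - 9062500}{145} - 36718} = \frac{12129}{\left(- \frac{1}{145}\right) \left(-9066220\right) - 36718} = \frac{12129}{\frac{1813244}{29} - 36718} = \frac{12129}{\frac{748422}{29}} = 12129 \cdot \frac{29}{748422} = \frac{117247}{249474}$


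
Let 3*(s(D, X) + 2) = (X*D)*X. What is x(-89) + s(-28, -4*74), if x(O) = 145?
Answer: -2452819/3 ≈ -8.1761e+5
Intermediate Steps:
s(D, X) = -2 + D*X**2/3 (s(D, X) = -2 + ((X*D)*X)/3 = -2 + ((D*X)*X)/3 = -2 + (D*X**2)/3 = -2 + D*X**2/3)
x(-89) + s(-28, -4*74) = 145 + (-2 + (1/3)*(-28)*(-4*74)**2) = 145 + (-2 + (1/3)*(-28)*(-296)**2) = 145 + (-2 + (1/3)*(-28)*87616) = 145 + (-2 - 2453248/3) = 145 - 2453254/3 = -2452819/3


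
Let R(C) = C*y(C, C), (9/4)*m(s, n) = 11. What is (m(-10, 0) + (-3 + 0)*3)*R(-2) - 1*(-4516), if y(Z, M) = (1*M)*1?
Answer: 40496/9 ≈ 4499.6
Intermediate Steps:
m(s, n) = 44/9 (m(s, n) = (4/9)*11 = 44/9)
y(Z, M) = M (y(Z, M) = M*1 = M)
R(C) = C**2 (R(C) = C*C = C**2)
(m(-10, 0) + (-3 + 0)*3)*R(-2) - 1*(-4516) = (44/9 + (-3 + 0)*3)*(-2)**2 - 1*(-4516) = (44/9 - 3*3)*4 + 4516 = (44/9 - 9)*4 + 4516 = -37/9*4 + 4516 = -148/9 + 4516 = 40496/9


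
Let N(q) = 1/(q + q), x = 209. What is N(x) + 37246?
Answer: 15568829/418 ≈ 37246.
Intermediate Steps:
N(q) = 1/(2*q)
N(x) + 37246 = (½)/209 + 37246 = (½)*(1/209) + 37246 = 1/418 + 37246 = 15568829/418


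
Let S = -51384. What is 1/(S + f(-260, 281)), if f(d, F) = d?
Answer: -1/51644 ≈ -1.9363e-5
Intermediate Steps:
1/(S + f(-260, 281)) = 1/(-51384 - 260) = 1/(-51644) = -1/51644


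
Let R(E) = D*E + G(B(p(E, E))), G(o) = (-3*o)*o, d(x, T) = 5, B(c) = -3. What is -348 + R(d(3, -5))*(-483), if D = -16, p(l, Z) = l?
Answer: 51333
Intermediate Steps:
G(o) = -3*o**2
R(E) = -27 - 16*E (R(E) = -16*E - 3*(-3)**2 = -16*E - 3*9 = -16*E - 27 = -27 - 16*E)
-348 + R(d(3, -5))*(-483) = -348 + (-27 - 16*5)*(-483) = -348 + (-27 - 80)*(-483) = -348 - 107*(-483) = -348 + 51681 = 51333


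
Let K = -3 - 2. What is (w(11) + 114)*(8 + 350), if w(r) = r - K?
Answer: 46540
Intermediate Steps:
K = -5
w(r) = 5 + r (w(r) = r - 1*(-5) = r + 5 = 5 + r)
(w(11) + 114)*(8 + 350) = ((5 + 11) + 114)*(8 + 350) = (16 + 114)*358 = 130*358 = 46540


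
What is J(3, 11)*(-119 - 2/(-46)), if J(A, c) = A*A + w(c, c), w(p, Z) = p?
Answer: -54720/23 ≈ -2379.1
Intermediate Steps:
J(A, c) = c + A**2 (J(A, c) = A*A + c = A**2 + c = c + A**2)
J(3, 11)*(-119 - 2/(-46)) = (11 + 3**2)*(-119 - 2/(-46)) = (11 + 9)*(-119 - 2*(-1/46)) = 20*(-119 + 1/23) = 20*(-2736/23) = -54720/23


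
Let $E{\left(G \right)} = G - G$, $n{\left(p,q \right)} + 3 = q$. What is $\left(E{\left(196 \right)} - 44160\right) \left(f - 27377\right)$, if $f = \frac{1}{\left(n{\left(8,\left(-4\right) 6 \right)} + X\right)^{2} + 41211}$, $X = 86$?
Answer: $\frac{13507803028320}{11173} \approx 1.209 \cdot 10^{9}$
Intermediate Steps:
$n{\left(p,q \right)} = -3 + q$
$f = \frac{1}{44692}$ ($f = \frac{1}{\left(\left(-3 - 24\right) + 86\right)^{2} + 41211} = \frac{1}{\left(-27 + 86\right)^{2} + 41211} = \frac{1}{59^{2} + 41211} = \frac{1}{3481 + 41211} = \frac{1}{44692} \approx 2.2375 \cdot 10^{-5}$)
$E{\left(G \right)} = 0$
$\left(E{\left(196 \right)} - 44160\right) \left(f - 27377\right) = \left(0 - 44160\right) \left(\frac{1}{44692} - 27377\right) = \left(-44160\right) \left(- \frac{1223532883}{44692}\right) = \frac{13507803028320}{11173}$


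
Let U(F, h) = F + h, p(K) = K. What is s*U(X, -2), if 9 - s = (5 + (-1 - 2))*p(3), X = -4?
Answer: -18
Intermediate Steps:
s = 3 (s = 9 - (5 + (-1 - 2))*3 = 9 - (5 - 3)*3 = 9 - 2*3 = 9 - 1*6 = 9 - 6 = 3)
s*U(X, -2) = 3*(-4 - 2) = 3*(-6) = -18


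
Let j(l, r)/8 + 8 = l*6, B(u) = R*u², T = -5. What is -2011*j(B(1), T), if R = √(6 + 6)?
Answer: 128704 - 193056*√3 ≈ -2.0568e+5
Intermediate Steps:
R = 2*√3 (R = √12 = 2*√3 ≈ 3.4641)
B(u) = 2*√3*u² (B(u) = (2*√3)*u² = 2*√3*u²)
j(l, r) = -64 + 48*l (j(l, r) = -64 + 8*(l*6) = -64 + 8*(6*l) = -64 + 48*l)
-2011*j(B(1), T) = -2011*(-64 + 48*(2*√3*1²)) = -2011*(-64 + 48*(2*√3*1)) = -2011*(-64 + 48*(2*√3)) = -2011*(-64 + 96*√3) = 128704 - 193056*√3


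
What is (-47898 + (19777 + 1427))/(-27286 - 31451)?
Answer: 8898/19579 ≈ 0.45447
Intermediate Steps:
(-47898 + (19777 + 1427))/(-27286 - 31451) = (-47898 + 21204)/(-58737) = -26694*(-1/58737) = 8898/19579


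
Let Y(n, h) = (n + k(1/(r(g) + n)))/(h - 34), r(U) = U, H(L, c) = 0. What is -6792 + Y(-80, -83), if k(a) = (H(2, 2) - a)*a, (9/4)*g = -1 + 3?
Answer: -402809591215/59312448 ≈ -6791.3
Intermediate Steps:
g = 8/9 (g = 4*(-1 + 3)/9 = (4/9)*2 = 8/9 ≈ 0.88889)
k(a) = -a**2 (k(a) = (0 - a)*a = (-a)*a = -a**2)
Y(n, h) = (n - 1/(8/9 + n)**2)/(-34 + h) (Y(n, h) = (n - (1/(8/9 + n))**2)/(h - 34) = (n - 1/(8/9 + n)**2)/(-34 + h))
-6792 + Y(-80, -83) = -6792 + (-81 - 80*(8 + 9*(-80))**2)/((-34 - 83)*(8 + 9*(-80))**2) = -6792 + (-81 - 80*(8 - 720)**2)/((-117)*(8 - 720)**2) = -6792 - 1/117*(-81 - 80*(-712)**2)/(-712)**2 = -6792 - 1/117*1/506944*(-81 - 80*506944) = -6792 - 1/117*1/506944*(-81 - 40555520) = -6792 - 1/117*1/506944*(-40555601) = -6792 + 40555601/59312448 = -402809591215/59312448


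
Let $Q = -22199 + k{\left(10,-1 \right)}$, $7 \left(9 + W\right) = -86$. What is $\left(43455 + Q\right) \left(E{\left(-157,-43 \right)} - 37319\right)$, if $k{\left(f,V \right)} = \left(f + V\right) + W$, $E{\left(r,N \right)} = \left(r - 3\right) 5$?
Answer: $- \frac{5668524014}{7} \approx -8.0979 \cdot 10^{8}$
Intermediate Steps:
$W = - \frac{149}{7}$ ($W = -9 + \frac{1}{7} \left(-86\right) = -9 - \frac{86}{7} = - \frac{149}{7} \approx -21.286$)
$E{\left(r,N \right)} = -15 + 5 r$ ($E{\left(r,N \right)} = \left(-3 + r\right) 5 = -15 + 5 r$)
$k{\left(f,V \right)} = - \frac{149}{7} + V + f$ ($k{\left(f,V \right)} = \left(f + V\right) - \frac{149}{7} = \left(V + f\right) - \frac{149}{7} = - \frac{149}{7} + V + f$)
$Q = - \frac{155479}{7}$ ($Q = -22199 - \frac{86}{7} = - \frac{155479}{7} \approx -22211.0$)
$\left(43455 + Q\right) \left(E{\left(-157,-43 \right)} - 37319\right) = \left(43455 - \frac{155479}{7}\right) \left(\left(-15 + 5 \left(-157\right)\right) - 37319\right) = \frac{148706 \left(\left(-15 - 785\right) - 37319\right)}{7} = \frac{148706 \left(-800 - 37319\right)}{7} = \frac{148706}{7} \left(-38119\right) = - \frac{5668524014}{7}$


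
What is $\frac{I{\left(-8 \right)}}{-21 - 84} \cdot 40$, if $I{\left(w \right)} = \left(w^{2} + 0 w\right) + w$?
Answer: $- \frac{64}{3} \approx -21.333$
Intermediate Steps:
$I{\left(w \right)} = w + w^{2}$ ($I{\left(w \right)} = \left(w^{2} + 0\right) + w = w^{2} + w = w + w^{2}$)
$\frac{I{\left(-8 \right)}}{-21 - 84} \cdot 40 = \frac{\left(-8\right) \left(1 - 8\right)}{-21 - 84} \cdot 40 = \frac{\left(-8\right) \left(-7\right)}{-105} \cdot 40 = 56 \left(- \frac{1}{105}\right) 40 = \left(- \frac{8}{15}\right) 40 = - \frac{64}{3}$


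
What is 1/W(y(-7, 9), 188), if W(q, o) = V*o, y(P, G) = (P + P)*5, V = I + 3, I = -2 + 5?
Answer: 1/1128 ≈ 0.00088653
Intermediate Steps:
I = 3
V = 6 (V = 3 + 3 = 6)
y(P, G) = 10*P (y(P, G) = (2*P)*5 = 10*P)
W(q, o) = 6*o
1/W(y(-7, 9), 188) = 1/(6*188) = 1/1128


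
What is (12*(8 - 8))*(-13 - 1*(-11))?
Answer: 0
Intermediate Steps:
(12*(8 - 8))*(-13 - 1*(-11)) = (12*0)*(-13 + 11) = 0*(-2) = 0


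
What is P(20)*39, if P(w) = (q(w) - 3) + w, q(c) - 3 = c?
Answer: 1560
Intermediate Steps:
q(c) = 3 + c
P(w) = 2*w (P(w) = ((3 + w) - 3) + w = w + w = 2*w)
P(20)*39 = (2*20)*39 = 40*39 = 1560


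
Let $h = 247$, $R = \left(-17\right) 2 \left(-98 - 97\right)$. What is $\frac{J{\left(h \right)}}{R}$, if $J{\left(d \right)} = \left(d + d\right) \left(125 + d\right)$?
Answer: $\frac{2356}{85} \approx 27.718$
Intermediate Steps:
$R = 6630$ ($R = \left(-34\right) \left(-195\right) = 6630$)
$J{\left(d \right)} = 2 d \left(125 + d\right)$
$\frac{J{\left(h \right)}}{R} = \frac{2 \cdot 247 \left(125 + 247\right)}{6630} = 2 \cdot 247 \cdot 372 \cdot \frac{1}{6630} = 183768 \cdot \frac{1}{6630} = \frac{2356}{85}$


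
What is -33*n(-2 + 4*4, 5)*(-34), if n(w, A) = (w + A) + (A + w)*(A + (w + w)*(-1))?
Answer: -468996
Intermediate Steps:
n(w, A) = A + w + (A + w)*(A - 2*w) (n(w, A) = (A + w) + (A + w)*(A + (2*w)*(-1)) = (A + w) + (A + w)*(A - 2*w) = A + w + (A + w)*(A - 2*w))
-33*n(-2 + 4*4, 5)*(-34) = -33*(5 + (-2 + 4*4) + 5² - 2*(-2 + 4*4)² - 1*5*(-2 + 4*4))*(-34) = -33*(5 + (-2 + 16) + 25 - 2*(-2 + 16)² - 1*5*(-2 + 16))*(-34) = -33*(5 + 14 + 25 - 2*14² - 1*5*14)*(-34) = -33*(5 + 14 + 25 - 2*196 - 70)*(-34) = -33*(5 + 14 + 25 - 392 - 70)*(-34) = -33*(-418)*(-34) = 13794*(-34) = -468996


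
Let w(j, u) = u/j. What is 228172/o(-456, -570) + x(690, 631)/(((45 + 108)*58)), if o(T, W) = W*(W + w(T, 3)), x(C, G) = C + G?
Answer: 3271994909/3844261170 ≈ 0.85114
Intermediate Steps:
o(T, W) = W*(W + 3/T)
228172/o(-456, -570) + x(690, 631)/(((45 + 108)*58)) = 228172/((-570*(3 - 456*(-570))/(-456))) + (690 + 631)/(((45 + 108)*58)) = 228172/((-570*(-1/456)*(3 + 259920))) + 1321/((153*58)) = 228172/((-570*(-1/456)*259923)) + 1321/8874 = 228172/(1299615/4) + 1321*(1/8874) = 228172*(4/1299615) + 1321/8874 = 912688/1299615 + 1321/8874 = 3271994909/3844261170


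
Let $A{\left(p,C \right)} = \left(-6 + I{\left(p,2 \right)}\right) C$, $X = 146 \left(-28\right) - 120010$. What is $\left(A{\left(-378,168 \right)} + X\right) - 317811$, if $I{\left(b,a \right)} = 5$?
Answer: $-442077$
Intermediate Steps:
$X = -124098$ ($X = -4088 - 120010 = -124098$)
$A{\left(p,C \right)} = - C$ ($A{\left(p,C \right)} = \left(-6 + 5\right) C = - C$)
$\left(A{\left(-378,168 \right)} + X\right) - 317811 = \left(\left(-1\right) 168 - 124098\right) - 317811 = \left(-168 - 124098\right) - 317811 = -124266 - 317811 = -442077$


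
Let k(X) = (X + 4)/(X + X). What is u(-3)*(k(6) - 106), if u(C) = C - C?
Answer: 0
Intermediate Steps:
k(X) = (4 + X)/(2*X) (k(X) = (4 + X)/((2*X)) = (4 + X)*(1/(2*X)) = (4 + X)/(2*X))
u(C) = 0
u(-3)*(k(6) - 106) = 0*((1/2)*(4 + 6)/6 - 106) = 0*((1/2)*(1/6)*10 - 106) = 0*(5/6 - 106) = 0*(-631/6) = 0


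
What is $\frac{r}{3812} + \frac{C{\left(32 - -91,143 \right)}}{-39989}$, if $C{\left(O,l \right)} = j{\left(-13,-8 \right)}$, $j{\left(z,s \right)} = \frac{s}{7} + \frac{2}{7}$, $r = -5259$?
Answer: $- \frac{1472092185}{1067066476} \approx -1.3796$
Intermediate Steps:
$j{\left(z,s \right)} = \frac{2}{7} + \frac{s}{7}$ ($j{\left(z,s \right)} = s \frac{1}{7} + 2 \cdot \frac{1}{7} = \frac{s}{7} + \frac{2}{7} = \frac{2}{7} + \frac{s}{7}$)
$C{\left(O,l \right)} = - \frac{6}{7}$ ($C{\left(O,l \right)} = \frac{2}{7} + \frac{1}{7} \left(-8\right) = \frac{2}{7} - \frac{8}{7} = - \frac{6}{7}$)
$\frac{r}{3812} + \frac{C{\left(32 - -91,143 \right)}}{-39989} = - \frac{5259}{3812} - \frac{6}{7 \left(-39989\right)} = \left(-5259\right) \frac{1}{3812} - - \frac{6}{279923} = - \frac{5259}{3812} + \frac{6}{279923} = - \frac{1472092185}{1067066476}$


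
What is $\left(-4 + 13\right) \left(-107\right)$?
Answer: $-963$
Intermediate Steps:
$\left(-4 + 13\right) \left(-107\right) = 9 \left(-107\right) = -963$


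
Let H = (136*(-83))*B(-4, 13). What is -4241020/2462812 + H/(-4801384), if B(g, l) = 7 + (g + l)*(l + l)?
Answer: -5144168714/4452148393 ≈ -1.1554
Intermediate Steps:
B(g, l) = 7 + 2*l*(g + l) (B(g, l) = 7 + (g + l)*(2*l) = 7 + 2*l*(g + l))
H = -2720408 (H = (136*(-83))*(7 + 2*13² + 2*(-4)*13) = -11288*(7 + 2*169 - 104) = -11288*(7 + 338 - 104) = -11288*241 = -2720408)
-4241020/2462812 + H/(-4801384) = -4241020/2462812 - 2720408/(-4801384) = -4241020*1/2462812 - 2720408*(-1/4801384) = -1060255/615703 + 4097/7231 = -5144168714/4452148393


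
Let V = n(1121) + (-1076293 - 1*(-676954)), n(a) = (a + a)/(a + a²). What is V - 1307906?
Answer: -957764444/561 ≈ -1.7072e+6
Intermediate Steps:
n(a) = 2*a/(a + a²) (n(a) = (2*a)/(a + a²) = 2*a/(a + a²))
V = -224029178/561 (V = 2/(1 + 1121) + (-1076293 - 1*(-676954)) = 2/1122 + (-1076293 + 676954) = 2*(1/1122) - 399339 = 1/561 - 399339 = -224029178/561 ≈ -3.9934e+5)
V - 1307906 = -224029178/561 - 1307906 = -957764444/561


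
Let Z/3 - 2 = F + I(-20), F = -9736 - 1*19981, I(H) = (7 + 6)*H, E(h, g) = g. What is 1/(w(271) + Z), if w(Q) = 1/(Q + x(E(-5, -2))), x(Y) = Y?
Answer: -269/24189824 ≈ -1.1120e-5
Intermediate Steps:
I(H) = 13*H
w(Q) = 1/(-2 + Q) (w(Q) = 1/(Q - 2) = 1/(-2 + Q))
F = -29717 (F = -9736 - 19981 = -29717)
Z = -89925 (Z = 6 + 3*(-29717 + 13*(-20)) = 6 + 3*(-29717 - 260) = 6 + 3*(-29977) = 6 - 89931 = -89925)
1/(w(271) + Z) = 1/(1/(-2 + 271) - 89925) = 1/(1/269 - 89925) = 1/(-24189824/269) = -269/24189824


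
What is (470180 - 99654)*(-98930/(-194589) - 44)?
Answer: -3135756350636/194589 ≈ -1.6115e+7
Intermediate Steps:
(470180 - 99654)*(-98930/(-194589) - 44) = 370526*(-98930*(-1/194589) - 44) = 370526*(98930/194589 - 44) = 370526*(-8462986/194589) = -3135756350636/194589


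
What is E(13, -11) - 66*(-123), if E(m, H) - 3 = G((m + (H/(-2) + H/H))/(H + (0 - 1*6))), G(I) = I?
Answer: 276075/34 ≈ 8119.9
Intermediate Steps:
E(m, H) = 3 + (1 + m - H/2)/(-6 + H) (E(m, H) = 3 + (m + (H/(-2) + H/H))/(H + (0 - 1*6)) = 3 + (m + (H*(-½) + 1))/(H + (0 - 6)) = 3 + (m + (-H/2 + 1))/(H - 6) = 3 + (m + (1 - H/2))/(-6 + H) = 3 + (1 + m - H/2)/(-6 + H))
E(13, -11) - 66*(-123) = (-17 + 13 + (5/2)*(-11))/(-6 - 11) - 66*(-123) = (-17 + 13 - 55/2)/(-17) + 8118 = -1/17*(-63/2) + 8118 = 63/34 + 8118 = 276075/34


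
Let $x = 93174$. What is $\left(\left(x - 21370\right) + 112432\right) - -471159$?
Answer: $655395$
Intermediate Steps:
$\left(\left(x - 21370\right) + 112432\right) - -471159 = \left(\left(93174 - 21370\right) + 112432\right) - -471159 = \left(71804 + 112432\right) + 471159 = 184236 + 471159 = 655395$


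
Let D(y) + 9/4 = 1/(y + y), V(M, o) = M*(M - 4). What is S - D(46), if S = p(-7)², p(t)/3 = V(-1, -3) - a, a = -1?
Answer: 15007/46 ≈ 326.24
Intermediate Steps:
V(M, o) = M*(-4 + M)
D(y) = -9/4 + 1/(2*y) (D(y) = -9/4 + 1/(y + y) = -9/4 + 1/(2*y))
p(t) = 18 (p(t) = 3*(-(-4 - 1) - 1*(-1)) = 3*(-1*(-5) + 1) = 3*(5 + 1) = 3*6 = 18)
S = 324 (S = 18² = 324)
S - D(46) = 324 - (2 - 9*46)/(4*46) = 324 - (2 - 414)/(4*46) = 324 - (-412)/(4*46) = 324 - 1*(-103/46) = 324 + 103/46 = 15007/46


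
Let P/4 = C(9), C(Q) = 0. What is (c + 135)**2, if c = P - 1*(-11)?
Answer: 21316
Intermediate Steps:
P = 0 (P = 4*0 = 0)
c = 11 (c = 0 - 1*(-11) = 0 + 11 = 11)
(c + 135)**2 = (11 + 135)**2 = 146**2 = 21316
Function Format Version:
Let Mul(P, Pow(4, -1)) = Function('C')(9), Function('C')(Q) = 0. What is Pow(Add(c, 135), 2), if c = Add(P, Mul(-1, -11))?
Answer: 21316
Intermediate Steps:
P = 0 (P = Mul(4, 0) = 0)
c = 11 (c = Add(0, Mul(-1, -11)) = Add(0, 11) = 11)
Pow(Add(c, 135), 2) = Pow(Add(11, 135), 2) = Pow(146, 2) = 21316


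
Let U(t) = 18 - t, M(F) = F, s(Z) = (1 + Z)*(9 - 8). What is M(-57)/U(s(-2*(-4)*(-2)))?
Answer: -19/11 ≈ -1.7273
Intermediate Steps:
s(Z) = 1 + Z (s(Z) = (1 + Z)*1 = 1 + Z)
M(-57)/U(s(-2*(-4)*(-2))) = -57/(18 - (1 - 2*(-4)*(-2))) = -57/(18 - (1 + 8*(-2))) = -57/(18 - (1 - 16)) = -57/(18 - 1*(-15)) = -57/(18 + 15) = -57/33 = -57*1/33 = -19/11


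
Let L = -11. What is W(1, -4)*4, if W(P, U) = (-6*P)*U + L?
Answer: 52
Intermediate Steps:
W(P, U) = -11 - 6*P*U (W(P, U) = (-6*P)*U - 11 = -6*P*U - 11 = -11 - 6*P*U)
W(1, -4)*4 = (-11 - 6*1*(-4))*4 = (-11 + 24)*4 = 13*4 = 52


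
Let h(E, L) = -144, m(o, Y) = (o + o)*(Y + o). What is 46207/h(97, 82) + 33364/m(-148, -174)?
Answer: -274954823/857808 ≈ -320.53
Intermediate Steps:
m(o, Y) = 2*o*(Y + o) (m(o, Y) = (2*o)*(Y + o) = 2*o*(Y + o))
46207/h(97, 82) + 33364/m(-148, -174) = 46207/(-144) + 33364/((2*(-148)*(-174 - 148))) = 46207*(-1/144) + 33364/((2*(-148)*(-322))) = -46207/144 + 33364/95312 = -46207/144 + 33364*(1/95312) = -46207/144 + 8341/23828 = -274954823/857808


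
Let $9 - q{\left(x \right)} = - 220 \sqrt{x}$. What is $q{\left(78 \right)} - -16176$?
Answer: $16185 + 220 \sqrt{78} \approx 18128.0$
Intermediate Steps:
$q{\left(x \right)} = 9 + 220 \sqrt{x}$ ($q{\left(x \right)} = 9 - - 220 \sqrt{x} = 9 + 220 \sqrt{x}$)
$q{\left(78 \right)} - -16176 = \left(9 + 220 \sqrt{78}\right) - -16176 = \left(9 + 220 \sqrt{78}\right) + 16176 = 16185 + 220 \sqrt{78}$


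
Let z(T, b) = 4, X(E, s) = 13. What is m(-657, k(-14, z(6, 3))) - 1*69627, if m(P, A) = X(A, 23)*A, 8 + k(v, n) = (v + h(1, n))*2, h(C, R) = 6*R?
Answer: -69471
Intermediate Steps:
k(v, n) = -8 + 2*v + 12*n (k(v, n) = -8 + (v + 6*n)*2 = -8 + (2*v + 12*n) = -8 + 2*v + 12*n)
m(P, A) = 13*A
m(-657, k(-14, z(6, 3))) - 1*69627 = 13*(-8 + 2*(-14) + 12*4) - 1*69627 = 13*(-8 - 28 + 48) - 69627 = 13*12 - 69627 = 156 - 69627 = -69471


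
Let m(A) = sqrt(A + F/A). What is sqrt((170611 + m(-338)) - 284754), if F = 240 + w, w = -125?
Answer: sqrt(-77160668 + 806*I*sqrt(238))/26 ≈ 0.027222 + 337.85*I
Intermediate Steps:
F = 115 (F = 240 - 125 = 115)
m(A) = sqrt(A + 115/A)
sqrt((170611 + m(-338)) - 284754) = sqrt((170611 + sqrt(-338 + 115/(-338))) - 284754) = sqrt((170611 + sqrt(-338 + 115*(-1/338))) - 284754) = sqrt((170611 + sqrt(-338 - 115/338)) - 284754) = sqrt((170611 + sqrt(-114359/338)) - 284754) = sqrt((170611 + 31*I*sqrt(238)/26) - 284754) = sqrt(-114143 + 31*I*sqrt(238)/26)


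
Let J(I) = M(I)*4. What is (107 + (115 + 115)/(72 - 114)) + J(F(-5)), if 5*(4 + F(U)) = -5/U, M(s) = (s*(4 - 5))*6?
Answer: 20236/105 ≈ 192.72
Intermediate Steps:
M(s) = -6*s (M(s) = (s*(-1))*6 = -s*6 = -6*s)
F(U) = -4 - 1/U (F(U) = -4 + (-5/U)/5 = -4 - 1/U)
J(I) = -24*I (J(I) = -6*I*4 = -24*I)
(107 + (115 + 115)/(72 - 114)) + J(F(-5)) = (107 + (115 + 115)/(72 - 114)) - 24*(-4 - 1/(-5)) = (107 + 230/(-42)) - 24*(-4 - 1*(-⅕)) = (107 + 230*(-1/42)) - 24*(-4 + ⅕) = (107 - 115/21) - 24*(-19/5) = 2132/21 + 456/5 = 20236/105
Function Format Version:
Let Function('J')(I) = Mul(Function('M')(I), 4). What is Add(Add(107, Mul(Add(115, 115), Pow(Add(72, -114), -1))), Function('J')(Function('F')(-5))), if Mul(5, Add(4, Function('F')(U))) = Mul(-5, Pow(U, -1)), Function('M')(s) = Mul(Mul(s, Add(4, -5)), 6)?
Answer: Rational(20236, 105) ≈ 192.72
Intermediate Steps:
Function('M')(s) = Mul(-6, s) (Function('M')(s) = Mul(Mul(s, -1), 6) = Mul(Mul(-1, s), 6) = Mul(-6, s))
Function('F')(U) = Add(-4, Mul(-1, Pow(U, -1))) (Function('F')(U) = Add(-4, Mul(Rational(1, 5), Mul(-5, Pow(U, -1)))) = Add(-4, Mul(-1, Pow(U, -1))))
Function('J')(I) = Mul(-24, I) (Function('J')(I) = Mul(Mul(-6, I), 4) = Mul(-24, I))
Add(Add(107, Mul(Add(115, 115), Pow(Add(72, -114), -1))), Function('J')(Function('F')(-5))) = Add(Add(107, Mul(Add(115, 115), Pow(Add(72, -114), -1))), Mul(-24, Add(-4, Mul(-1, Pow(-5, -1))))) = Add(Add(107, Mul(230, Pow(-42, -1))), Mul(-24, Add(-4, Mul(-1, Rational(-1, 5))))) = Add(Add(107, Mul(230, Rational(-1, 42))), Mul(-24, Add(-4, Rational(1, 5)))) = Add(Add(107, Rational(-115, 21)), Mul(-24, Rational(-19, 5))) = Add(Rational(2132, 21), Rational(456, 5)) = Rational(20236, 105)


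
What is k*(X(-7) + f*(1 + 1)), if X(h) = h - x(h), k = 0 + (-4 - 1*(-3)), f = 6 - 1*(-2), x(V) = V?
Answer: -16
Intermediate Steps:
f = 8 (f = 6 + 2 = 8)
k = -1 (k = 0 + (-4 + 3) = 0 - 1 = -1)
X(h) = 0 (X(h) = h - h = 0)
k*(X(-7) + f*(1 + 1)) = -(0 + 8*(1 + 1)) = -(0 + 8*2) = -(0 + 16) = -1*16 = -16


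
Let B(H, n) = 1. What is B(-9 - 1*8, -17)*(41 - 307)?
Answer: -266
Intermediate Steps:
B(-9 - 1*8, -17)*(41 - 307) = 1*(41 - 307) = 1*(-266) = -266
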